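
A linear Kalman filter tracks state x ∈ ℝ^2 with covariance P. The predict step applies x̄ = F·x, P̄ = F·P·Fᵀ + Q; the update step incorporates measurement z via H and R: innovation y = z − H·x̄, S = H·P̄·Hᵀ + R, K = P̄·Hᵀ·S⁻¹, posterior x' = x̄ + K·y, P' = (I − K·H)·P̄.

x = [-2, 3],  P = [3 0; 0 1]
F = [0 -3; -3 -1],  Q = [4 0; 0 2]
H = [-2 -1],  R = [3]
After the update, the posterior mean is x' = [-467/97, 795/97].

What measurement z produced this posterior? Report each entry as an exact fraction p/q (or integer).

x̄ = F·x = [-9, 3]
P̄ = F·P·Fᵀ + Q = [13 3; 3 30]
S = H·P̄·Hᵀ + R = [97]
K = P̄·Hᵀ·S⁻¹ = [-29/97; -36/97]
x' − x̄ = [406/97, 504/97] = K·y
y = (KᵀK)⁻¹·Kᵀ·(x' − x̄) = [-14]
z = y + H·x̄ = [-14] + [15] = [1]

z = [1]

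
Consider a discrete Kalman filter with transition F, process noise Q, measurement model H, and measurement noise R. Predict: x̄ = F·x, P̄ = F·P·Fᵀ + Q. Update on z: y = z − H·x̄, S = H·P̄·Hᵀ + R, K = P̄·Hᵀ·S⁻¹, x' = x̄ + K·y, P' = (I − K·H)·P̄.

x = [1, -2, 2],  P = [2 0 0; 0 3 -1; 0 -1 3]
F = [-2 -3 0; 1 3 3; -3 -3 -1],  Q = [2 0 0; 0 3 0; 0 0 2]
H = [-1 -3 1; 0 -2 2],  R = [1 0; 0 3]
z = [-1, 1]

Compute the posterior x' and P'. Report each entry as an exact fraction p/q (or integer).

x̄ = F·x = [4, 1, 1]
P̄ = F·P·Fᵀ + Q = [37 -22 36; -22 41 -30; 36 -30 44]
y = z − H·x̄ = [5, 1]
S = H·P̄·Hᵀ + R = [427 458; 458 583]
K = P̄·Hᵀ·S⁻¹ = [-15233/39177 19762/39177; -3779/13059 -212/13059; -3550/13059 6104/13059]
x' = x̄ + K·y = [3715/1451, -672/1451, 157/1451]
P' = (I − K·H)·P̄ = [147302/39177 -17071/13059 -7190/13059; -17071/13059 3422/4353 3316/4353; -7190/13059 3316/4353 6368/4353]

x' = [3715/1451, -672/1451, 157/1451]
P' = [147302/39177 -17071/13059 -7190/13059; -17071/13059 3422/4353 3316/4353; -7190/13059 3316/4353 6368/4353]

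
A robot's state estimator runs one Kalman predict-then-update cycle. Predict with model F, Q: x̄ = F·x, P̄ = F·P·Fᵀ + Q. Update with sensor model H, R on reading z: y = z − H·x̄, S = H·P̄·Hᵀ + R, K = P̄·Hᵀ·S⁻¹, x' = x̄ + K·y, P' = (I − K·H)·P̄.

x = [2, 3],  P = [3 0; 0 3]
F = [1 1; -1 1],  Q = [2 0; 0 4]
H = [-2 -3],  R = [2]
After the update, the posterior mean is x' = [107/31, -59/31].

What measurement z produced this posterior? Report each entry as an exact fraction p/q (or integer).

z = [-1]

x̄ = F·x = [5, 1]
P̄ = F·P·Fᵀ + Q = [8 0; 0 10]
S = H·P̄·Hᵀ + R = [124]
K = P̄·Hᵀ·S⁻¹ = [-4/31; -15/62]
x' − x̄ = [-48/31, -90/31] = K·y
y = (KᵀK)⁻¹·Kᵀ·(x' − x̄) = [12]
z = y + H·x̄ = [12] + [-13] = [-1]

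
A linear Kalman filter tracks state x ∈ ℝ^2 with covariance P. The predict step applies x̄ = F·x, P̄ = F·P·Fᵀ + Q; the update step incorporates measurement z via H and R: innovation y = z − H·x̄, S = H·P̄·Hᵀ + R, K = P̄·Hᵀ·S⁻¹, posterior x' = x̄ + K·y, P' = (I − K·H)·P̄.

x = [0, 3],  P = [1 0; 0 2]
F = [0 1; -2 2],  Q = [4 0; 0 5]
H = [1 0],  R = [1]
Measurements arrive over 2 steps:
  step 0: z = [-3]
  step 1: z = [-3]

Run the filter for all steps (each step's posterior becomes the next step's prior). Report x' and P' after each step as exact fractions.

step 0: x̄ = F·x = [3, 6]
step 0: P̄ = F·P·Fᵀ + Q = [6 4; 4 17]
step 0: y = z − H·x̄ = [-6]
step 0: S = H·P̄·Hᵀ + R = [7]
step 0: K = P̄·Hᵀ·S⁻¹ = [6/7; 4/7]
step 0: x' = x̄ + K·y = [-15/7, 18/7]
step 0: P' = (I − K·H)·P̄ = [6/7 4/7; 4/7 103/7]
step 1: x̄ = F·x = [18/7, 66/7]
step 1: P̄ = F·P·Fᵀ + Q = [131/7 198/7; 198/7 439/7]
step 1: y = z − H·x̄ = [-39/7]
step 1: S = H·P̄·Hᵀ + R = [138/7]
step 1: K = P̄·Hᵀ·S⁻¹ = [131/138; 33/23]
step 1: x' = x̄ + K·y = [-125/46, 33/23]
step 1: P' = (I − K·H)·P̄ = [131/138 33/23; 33/23 509/23]

step 0: x' = [-15/7, 18/7], P' = [6/7 4/7; 4/7 103/7]
step 1: x' = [-125/46, 33/23], P' = [131/138 33/23; 33/23 509/23]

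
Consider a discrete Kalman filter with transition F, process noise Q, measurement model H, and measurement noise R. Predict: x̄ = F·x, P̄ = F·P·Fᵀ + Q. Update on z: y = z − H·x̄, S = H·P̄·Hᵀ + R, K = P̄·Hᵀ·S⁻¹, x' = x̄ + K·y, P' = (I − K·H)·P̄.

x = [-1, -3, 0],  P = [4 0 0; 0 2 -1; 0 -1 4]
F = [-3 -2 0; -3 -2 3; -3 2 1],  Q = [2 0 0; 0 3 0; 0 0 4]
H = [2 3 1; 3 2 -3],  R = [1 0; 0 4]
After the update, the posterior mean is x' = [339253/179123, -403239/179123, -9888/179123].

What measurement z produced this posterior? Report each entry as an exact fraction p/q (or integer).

z = [-3, 1]

x̄ = F·x = [9, 9, -3]
P̄ = F·P·Fᵀ + Q = [46 50 30; 50 95 36; 30 36 48]
S = H·P̄·Hᵀ + R = [2024 1010; 1010 858]
K = P̄·Hᵀ·S⁻¹ = [20974/179123 6208/179123; 63449/358246 22179/358246; 41787/179123 -45432/179123]
x' − x̄ = [-1272854/179123, -2015346/179123, 527481/179123] = K·y
y = (KᵀK)⁻¹·Kᵀ·(x' − x̄) = [-45, -53]
z = y + H·x̄ = [-45, -53] + [42, 54] = [-3, 1]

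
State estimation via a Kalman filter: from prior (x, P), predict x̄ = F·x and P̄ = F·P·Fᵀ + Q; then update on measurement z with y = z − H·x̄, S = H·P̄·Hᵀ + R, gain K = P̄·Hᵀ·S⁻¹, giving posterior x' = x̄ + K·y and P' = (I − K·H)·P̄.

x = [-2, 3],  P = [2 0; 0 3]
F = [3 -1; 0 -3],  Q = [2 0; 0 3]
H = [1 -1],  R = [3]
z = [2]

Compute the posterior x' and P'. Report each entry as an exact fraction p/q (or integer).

x' = [-157/19, -192/19]
P' = [339/19 318/19; 318/19 699/38]

x̄ = F·x = [-9, -9]
P̄ = F·P·Fᵀ + Q = [23 9; 9 30]
y = z − H·x̄ = [2]
S = H·P̄·Hᵀ + R = [38]
K = P̄·Hᵀ·S⁻¹ = [7/19; -21/38]
x' = x̄ + K·y = [-157/19, -192/19]
P' = (I − K·H)·P̄ = [339/19 318/19; 318/19 699/38]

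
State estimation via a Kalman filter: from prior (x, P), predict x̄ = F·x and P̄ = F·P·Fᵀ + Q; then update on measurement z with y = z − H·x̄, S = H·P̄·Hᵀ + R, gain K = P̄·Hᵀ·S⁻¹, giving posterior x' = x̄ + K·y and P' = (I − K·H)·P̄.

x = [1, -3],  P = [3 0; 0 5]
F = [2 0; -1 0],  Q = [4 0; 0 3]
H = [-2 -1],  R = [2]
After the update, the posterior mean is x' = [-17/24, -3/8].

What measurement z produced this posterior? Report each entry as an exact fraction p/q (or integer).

x̄ = F·x = [2, -1]
P̄ = F·P·Fᵀ + Q = [16 -6; -6 6]
S = H·P̄·Hᵀ + R = [48]
K = P̄·Hᵀ·S⁻¹ = [-13/24; 1/8]
x' − x̄ = [-65/24, 5/8] = K·y
y = (KᵀK)⁻¹·Kᵀ·(x' − x̄) = [5]
z = y + H·x̄ = [5] + [-3] = [2]

z = [2]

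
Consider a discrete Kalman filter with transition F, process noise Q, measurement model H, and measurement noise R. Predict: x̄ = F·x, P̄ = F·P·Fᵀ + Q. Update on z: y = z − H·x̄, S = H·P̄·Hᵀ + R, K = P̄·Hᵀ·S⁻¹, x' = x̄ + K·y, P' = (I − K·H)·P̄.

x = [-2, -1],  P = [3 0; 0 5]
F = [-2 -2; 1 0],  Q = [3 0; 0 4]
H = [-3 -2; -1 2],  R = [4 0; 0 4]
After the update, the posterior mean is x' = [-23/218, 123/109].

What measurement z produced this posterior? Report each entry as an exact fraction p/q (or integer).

x̄ = F·x = [6, -2]
P̄ = F·P·Fᵀ + Q = [35 -6; -6 7]
S = H·P̄·Hᵀ + R = [275 101; 101 91]
K = P̄·Hᵀ·S⁻¹ = [-929/3706 -883/3706; -207/1853 637/1853]
x' − x̄ = [-1331/218, 341/109] = K·y
y = (KᵀK)⁻¹·Kᵀ·(x' − x̄) = [12, 13]
z = y + H·x̄ = [12, 13] + [-14, -10] = [-2, 3]

z = [-2, 3]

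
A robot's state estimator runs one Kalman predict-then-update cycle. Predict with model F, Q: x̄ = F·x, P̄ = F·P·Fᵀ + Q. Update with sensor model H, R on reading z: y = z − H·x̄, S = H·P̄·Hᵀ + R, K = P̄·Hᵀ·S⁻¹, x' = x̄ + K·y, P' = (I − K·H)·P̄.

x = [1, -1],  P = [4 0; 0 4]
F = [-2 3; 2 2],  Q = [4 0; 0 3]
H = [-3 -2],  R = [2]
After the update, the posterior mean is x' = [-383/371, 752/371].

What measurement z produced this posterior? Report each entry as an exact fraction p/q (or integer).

x̄ = F·x = [-5, 0]
P̄ = F·P·Fᵀ + Q = [56 8; 8 35]
S = H·P̄·Hᵀ + R = [742]
K = P̄·Hᵀ·S⁻¹ = [-92/371; -47/371]
x' − x̄ = [1472/371, 752/371] = K·y
y = (KᵀK)⁻¹·Kᵀ·(x' − x̄) = [-16]
z = y + H·x̄ = [-16] + [15] = [-1]

z = [-1]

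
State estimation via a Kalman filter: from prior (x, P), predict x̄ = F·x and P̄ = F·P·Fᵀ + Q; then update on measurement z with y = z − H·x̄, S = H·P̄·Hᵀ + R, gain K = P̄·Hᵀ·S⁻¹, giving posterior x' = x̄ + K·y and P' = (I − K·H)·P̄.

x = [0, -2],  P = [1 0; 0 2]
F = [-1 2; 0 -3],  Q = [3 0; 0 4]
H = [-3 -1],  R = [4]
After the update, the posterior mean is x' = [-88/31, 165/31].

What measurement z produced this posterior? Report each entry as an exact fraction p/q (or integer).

x̄ = F·x = [-4, 6]
P̄ = F·P·Fᵀ + Q = [12 -12; -12 22]
S = H·P̄·Hᵀ + R = [62]
K = P̄·Hᵀ·S⁻¹ = [-12/31; 7/31]
x' − x̄ = [36/31, -21/31] = K·y
y = (KᵀK)⁻¹·Kᵀ·(x' − x̄) = [-3]
z = y + H·x̄ = [-3] + [6] = [3]

z = [3]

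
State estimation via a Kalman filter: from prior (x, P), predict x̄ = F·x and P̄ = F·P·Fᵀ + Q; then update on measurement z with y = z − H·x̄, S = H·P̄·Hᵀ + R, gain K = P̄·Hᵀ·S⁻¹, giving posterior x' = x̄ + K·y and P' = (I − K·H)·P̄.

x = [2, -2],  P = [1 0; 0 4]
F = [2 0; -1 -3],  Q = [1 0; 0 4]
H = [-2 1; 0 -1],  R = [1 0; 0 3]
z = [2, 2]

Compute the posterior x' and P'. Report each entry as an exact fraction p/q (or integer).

x̄ = F·x = [4, 4]
P̄ = F·P·Fᵀ + Q = [5 -2; -2 41]
y = z − H·x̄ = [6, 6]
S = H·P̄·Hᵀ + R = [70 -45; -45 44]
K = P̄·Hᵀ·S⁻¹ = [-438/1055 -80/211; 27/211 -169/211]
x' = x̄ + K·y = [-808/1055, -8/211]
P' = (I − K·H)·P̄ = [819/1055 240/211; 240/211 507/211]

x' = [-808/1055, -8/211]
P' = [819/1055 240/211; 240/211 507/211]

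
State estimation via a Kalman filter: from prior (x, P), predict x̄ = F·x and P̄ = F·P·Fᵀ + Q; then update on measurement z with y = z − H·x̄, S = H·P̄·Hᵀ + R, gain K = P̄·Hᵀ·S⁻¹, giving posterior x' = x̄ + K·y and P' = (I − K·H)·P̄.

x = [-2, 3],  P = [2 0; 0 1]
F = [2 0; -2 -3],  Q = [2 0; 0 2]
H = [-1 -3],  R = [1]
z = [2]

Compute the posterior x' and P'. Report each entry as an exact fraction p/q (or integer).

x' = [-387/67, 163/134]
P' = [572/67 -193/67; -193/67 145/134]

x̄ = F·x = [-4, -5]
P̄ = F·P·Fᵀ + Q = [10 -8; -8 19]
y = z − H·x̄ = [-17]
S = H·P̄·Hᵀ + R = [134]
K = P̄·Hᵀ·S⁻¹ = [7/67; -49/134]
x' = x̄ + K·y = [-387/67, 163/134]
P' = (I − K·H)·P̄ = [572/67 -193/67; -193/67 145/134]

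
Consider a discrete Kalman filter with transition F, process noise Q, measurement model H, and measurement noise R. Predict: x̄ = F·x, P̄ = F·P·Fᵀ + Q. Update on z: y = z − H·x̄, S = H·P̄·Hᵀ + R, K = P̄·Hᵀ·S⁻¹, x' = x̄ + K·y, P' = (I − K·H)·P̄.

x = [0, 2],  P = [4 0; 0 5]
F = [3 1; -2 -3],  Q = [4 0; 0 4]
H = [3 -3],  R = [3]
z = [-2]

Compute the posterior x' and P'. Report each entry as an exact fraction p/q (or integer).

x' = [-1054/565, -686/565]
P' = [4257/565 4173/565; 4173/565 4277/565]

x̄ = F·x = [2, -6]
P̄ = F·P·Fᵀ + Q = [45 -39; -39 65]
y = z − H·x̄ = [-26]
S = H·P̄·Hᵀ + R = [1695]
K = P̄·Hᵀ·S⁻¹ = [84/565; -104/565]
x' = x̄ + K·y = [-1054/565, -686/565]
P' = (I − K·H)·P̄ = [4257/565 4173/565; 4173/565 4277/565]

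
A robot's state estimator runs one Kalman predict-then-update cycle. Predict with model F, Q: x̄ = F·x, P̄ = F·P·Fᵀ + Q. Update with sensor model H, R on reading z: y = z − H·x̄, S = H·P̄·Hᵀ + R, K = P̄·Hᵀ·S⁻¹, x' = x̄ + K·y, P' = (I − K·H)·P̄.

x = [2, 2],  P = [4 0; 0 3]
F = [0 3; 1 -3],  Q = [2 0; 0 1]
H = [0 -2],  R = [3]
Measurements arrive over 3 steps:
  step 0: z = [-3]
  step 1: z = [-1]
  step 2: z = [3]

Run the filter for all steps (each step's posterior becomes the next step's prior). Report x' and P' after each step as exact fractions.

step 0: x' = [192/131, 180/131], P' = [883/131 -81/131; -81/131 96/131]
step 1: x' = [8874/3283, 1228/3283], P' = [15746/3283 -1107/3283; -1107/3283 2364/3283]
step 2: x' = [15906/5989, -8064/5989], P' = [312982/65879 -24597/65879; -24597/65879 46947/65879]

step 0: x̄ = F·x = [6, -4]
step 0: P̄ = F·P·Fᵀ + Q = [29 -27; -27 32]
step 0: y = z − H·x̄ = [-11]
step 0: S = H·P̄·Hᵀ + R = [131]
step 0: K = P̄·Hᵀ·S⁻¹ = [54/131; -64/131]
step 0: x' = x̄ + K·y = [192/131, 180/131]
step 0: P' = (I − K·H)·P̄ = [883/131 -81/131; -81/131 96/131]
step 1: x̄ = F·x = [540/131, -348/131]
step 1: P̄ = F·P·Fᵀ + Q = [1126/131 -1107/131; -1107/131 2364/131]
step 1: y = z − H·x̄ = [-827/131]
step 1: S = H·P̄·Hᵀ + R = [9849/131]
step 1: K = P̄·Hᵀ·S⁻¹ = [738/3283; -1576/3283]
step 1: x' = x̄ + K·y = [8874/3283, 1228/3283]
step 1: P' = (I − K·H)·P̄ = [15746/3283 -1107/3283; -1107/3283 2364/3283]
step 2: x̄ = F·x = [3684/3283, 5190/3283]
step 2: P̄ = F·P·Fᵀ + Q = [27842/3283 -24597/3283; -24597/3283 46947/3283]
step 2: y = z − H·x̄ = [20229/3283]
step 2: S = H·P̄·Hᵀ + R = [197637/3283]
step 2: K = P̄·Hᵀ·S⁻¹ = [16398/65879; -31298/65879]
step 2: x' = x̄ + K·y = [15906/5989, -8064/5989]
step 2: P' = (I − K·H)·P̄ = [312982/65879 -24597/65879; -24597/65879 46947/65879]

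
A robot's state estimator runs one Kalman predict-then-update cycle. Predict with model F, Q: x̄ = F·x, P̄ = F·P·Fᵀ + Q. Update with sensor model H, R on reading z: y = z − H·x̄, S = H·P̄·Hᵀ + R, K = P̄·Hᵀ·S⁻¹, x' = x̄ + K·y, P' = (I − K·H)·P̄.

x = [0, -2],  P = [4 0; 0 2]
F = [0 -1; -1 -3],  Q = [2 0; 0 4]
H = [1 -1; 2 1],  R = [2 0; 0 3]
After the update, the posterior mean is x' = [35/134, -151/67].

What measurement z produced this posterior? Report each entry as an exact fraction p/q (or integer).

x̄ = F·x = [2, 6]
P̄ = F·P·Fᵀ + Q = [4 6; 6 26]
S = H·P̄·Hᵀ + R = [20 -24; -24 69]
K = P̄·Hᵀ·S⁻¹ = [33/134 58/201; -39/67 70/201]
x' − x̄ = [-233/134, -553/67] = K·y
y = (KᵀK)⁻¹·Kᵀ·(x' − x̄) = [7, -12]
z = y + H·x̄ = [7, -12] + [-4, 10] = [3, -2]

z = [3, -2]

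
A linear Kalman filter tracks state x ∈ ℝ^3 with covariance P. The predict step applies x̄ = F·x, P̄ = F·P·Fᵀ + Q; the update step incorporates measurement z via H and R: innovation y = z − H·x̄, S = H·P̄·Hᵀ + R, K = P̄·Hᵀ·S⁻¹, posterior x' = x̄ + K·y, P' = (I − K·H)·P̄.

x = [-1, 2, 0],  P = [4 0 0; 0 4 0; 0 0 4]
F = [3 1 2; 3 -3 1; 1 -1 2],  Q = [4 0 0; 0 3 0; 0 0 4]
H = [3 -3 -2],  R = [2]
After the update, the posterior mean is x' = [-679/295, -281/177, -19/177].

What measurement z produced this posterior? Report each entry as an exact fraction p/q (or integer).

z = [-2]

x̄ = F·x = [-1, -9, -3]
P̄ = F·P·Fᵀ + Q = [60 32 24; 32 79 32; 24 32 28]
S = H·P̄·Hᵀ + R = [885]
K = P̄·Hᵀ·S⁻¹ = [12/295; -41/177; -16/177]
x' − x̄ = [-384/295, 1312/177, 512/177] = K·y
y = (KᵀK)⁻¹·Kᵀ·(x' − x̄) = [-32]
z = y + H·x̄ = [-32] + [30] = [-2]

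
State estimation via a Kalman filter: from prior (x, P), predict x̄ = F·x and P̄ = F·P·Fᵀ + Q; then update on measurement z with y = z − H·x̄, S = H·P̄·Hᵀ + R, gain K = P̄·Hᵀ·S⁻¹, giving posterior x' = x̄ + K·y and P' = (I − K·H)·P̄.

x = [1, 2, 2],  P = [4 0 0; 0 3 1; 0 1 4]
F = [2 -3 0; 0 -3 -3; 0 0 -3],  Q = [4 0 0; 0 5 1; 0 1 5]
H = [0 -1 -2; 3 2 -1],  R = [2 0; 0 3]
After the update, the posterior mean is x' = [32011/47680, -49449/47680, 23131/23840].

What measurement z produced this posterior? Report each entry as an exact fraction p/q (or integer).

x̄ = F·x = [-4, -12, -6]
P̄ = F·P·Fᵀ + Q = [47 36 9; 36 86 46; 9 46 41]
S = H·P̄·Hᵀ + R = [436 -390; -390 1005]
K = P̄·Hᵀ·S⁻¹ = [843/9536 5657/23840; -2921/9536 2717/23840; -1637/4768 -663/11920]
x' − x̄ = [222731/47680, 522711/47680, 166171/23840] = K·y
y = (KᵀK)⁻¹·Kᵀ·(x' − x̄) = [-25, 29]
z = y + H·x̄ = [-25, 29] + [24, -30] = [-1, -1]

z = [-1, -1]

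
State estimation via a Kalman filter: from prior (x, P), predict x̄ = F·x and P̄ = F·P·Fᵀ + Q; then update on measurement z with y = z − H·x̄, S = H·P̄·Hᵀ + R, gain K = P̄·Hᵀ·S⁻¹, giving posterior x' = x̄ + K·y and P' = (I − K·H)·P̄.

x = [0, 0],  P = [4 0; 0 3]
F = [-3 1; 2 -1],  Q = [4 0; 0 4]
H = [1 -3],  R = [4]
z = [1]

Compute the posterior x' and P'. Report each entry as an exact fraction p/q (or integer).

x̄ = F·x = [0, 0]
P̄ = F·P·Fᵀ + Q = [43 -27; -27 23]
y = z − H·x̄ = [1]
S = H·P̄·Hᵀ + R = [416]
K = P̄·Hᵀ·S⁻¹ = [31/104; -3/13]
x' = x̄ + K·y = [31/104, -3/13]
P' = (I − K·H)·P̄ = [157/26 21/13; 21/13 11/13]

x' = [31/104, -3/13]
P' = [157/26 21/13; 21/13 11/13]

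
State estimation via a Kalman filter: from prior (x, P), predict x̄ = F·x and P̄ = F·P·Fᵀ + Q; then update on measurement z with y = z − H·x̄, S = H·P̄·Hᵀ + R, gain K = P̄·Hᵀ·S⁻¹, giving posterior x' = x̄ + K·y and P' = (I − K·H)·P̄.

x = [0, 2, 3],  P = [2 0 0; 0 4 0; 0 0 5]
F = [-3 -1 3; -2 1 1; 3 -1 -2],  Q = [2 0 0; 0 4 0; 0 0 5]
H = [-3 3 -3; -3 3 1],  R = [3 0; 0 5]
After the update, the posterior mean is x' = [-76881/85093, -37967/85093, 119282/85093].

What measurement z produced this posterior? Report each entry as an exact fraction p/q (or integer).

x̄ = F·x = [7, 5, -8]
P̄ = F·P·Fᵀ + Q = [69 23 -44; 23 21 -26; -44 -26 47]
S = H·P̄·Hᵀ + R = [498 147; 147 556]
K = P̄·Hᵀ·S⁻¹ = [7806/85093 -29918/85093; 14912/85093 -8840/85093; -21073/85093 21029/85093]
x' − x̄ = [-672532/85093, -463432/85093, 800026/85093] = K·y
y = (KᵀK)⁻¹·Kᵀ·(x' − x̄) = [-21, 17]
z = y + H·x̄ = [-21, 17] + [18, -14] = [-3, 3]

z = [-3, 3]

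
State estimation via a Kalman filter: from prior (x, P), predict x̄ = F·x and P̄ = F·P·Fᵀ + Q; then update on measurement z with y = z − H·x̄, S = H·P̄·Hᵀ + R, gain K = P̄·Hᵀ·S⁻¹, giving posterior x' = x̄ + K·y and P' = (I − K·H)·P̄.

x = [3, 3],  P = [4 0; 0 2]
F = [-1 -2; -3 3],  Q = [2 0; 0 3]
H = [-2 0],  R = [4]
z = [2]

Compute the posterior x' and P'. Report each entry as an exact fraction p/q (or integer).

x̄ = F·x = [-9, 0]
P̄ = F·P·Fᵀ + Q = [14 0; 0 57]
y = z − H·x̄ = [-16]
S = H·P̄·Hᵀ + R = [60]
K = P̄·Hᵀ·S⁻¹ = [-7/15; 0]
x' = x̄ + K·y = [-23/15, 0]
P' = (I − K·H)·P̄ = [14/15 0; 0 57]

x' = [-23/15, 0]
P' = [14/15 0; 0 57]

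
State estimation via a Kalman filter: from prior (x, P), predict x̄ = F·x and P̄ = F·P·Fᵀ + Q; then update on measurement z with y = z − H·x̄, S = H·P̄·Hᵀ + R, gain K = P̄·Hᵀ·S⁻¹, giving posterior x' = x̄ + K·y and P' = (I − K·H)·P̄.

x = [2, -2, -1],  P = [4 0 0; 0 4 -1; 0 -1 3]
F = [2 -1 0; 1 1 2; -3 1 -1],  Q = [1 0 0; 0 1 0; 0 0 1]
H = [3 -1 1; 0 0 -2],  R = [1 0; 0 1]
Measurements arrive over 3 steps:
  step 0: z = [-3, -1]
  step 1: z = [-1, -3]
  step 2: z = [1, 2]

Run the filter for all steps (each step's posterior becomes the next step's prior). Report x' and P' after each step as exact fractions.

step 0: x̄ = F·x = [6, -2, -7]
step 0: P̄ = F·P·Fᵀ + Q = [21 6 -29; 6 17 -15; -29 -15 46]
step 0: y = z − H·x̄ = [-16, -15]
step 0: S = H·P̄·Hᵀ + R = [73 52; 52 185]
step 0: K = P̄·Hᵀ·S⁻¹ = [2164/10801 2778/10801; -4150/10801 2918/10801; -26/10801 -5364/10801]
step 0: x' = x̄ + K·y = [-11488/10801, 1028/10801, 5269/10801]
step 0: P' = (I − K·H)·P̄ = [5105/10801 11762/10801 -1389/10801; 11762/10801 37977/10801 -1459/10801; -1389/10801 -1459/10801 2682/10801]
step 1: x̄ = F·x = [-24004/10801, 78/10801, 30223/10801]
step 1: P̄ = F·P·Fᵀ + Q = [22150/10801 -18643/10801 -8478/10801; -18643/10801 76743/10801 2038/10801; -8478/10801 2038/10801 21417/10801]
step 1: y = z − H·x̄ = [4438/1543, 28043/10801]
step 1: S = H·P̄·Hᵀ + R = [52175/1543 1730/1543; 1730/1543 96469/10801]
step 1: K = P̄·Hᵀ·S⁻¹ = [26611/129937 19498/129937; -1162186/3248425 1728/649685; -1211/649685 -57664/129937]
step 1: x' = x̄ + K·y = [-161608/129937, -3296806/3248425, 1065869/649685]
step 1: P' = (I − K·H)·P̄ = [47097/129937 104931/129937 -9749/129937; 104931/129937 9027691/3248425 -864/649685; -9749/129937 -864/649685 28832/129937]
step 2: x̄ = F·x = [-4783594/3248425, 3321684/3248425, 3494449/3248425]
step 2: P̄ = F·P·Fᵀ + Q = [6492716/3248425 -5015826/3248425 -2492736/3248425; -5015826/3248425 20591111/3248425 509021/3248425; -2492736/3248425 509021/3248425 6400381/3248425]
step 2: y = z − H·x̄ = [17426442/3248425, 13485748/3248425]
step 2: S = H·P̄·Hᵀ + R = [102794859/3248425 3173696/3248425; 3173696/3248425 28849949/3248425]
step 2: K = P̄·Hᵀ·S⁻¹ = [190526862/909842183 136267776/909842183; -310998496/909842183 2105970/909842183; -1586848/909842183 -403523662/909842183]
step 2: x' = x̄ + K·y = [247985590/909842183, -729272940/909842183, -704979929/909842183]
step 2: P' = (I − K·H)·P̄ = [318973312/909842183 698259186/909842183 -68133888/909842183; 698259186/909842183 2404723069/909842183 -1052985/909842183; -68133888/909842183 -1052985/909842183 201761831/909842183]

step 0: x' = [-11488/10801, 1028/10801, 5269/10801], P' = [5105/10801 11762/10801 -1389/10801; 11762/10801 37977/10801 -1459/10801; -1389/10801 -1459/10801 2682/10801]
step 1: x' = [-161608/129937, -3296806/3248425, 1065869/649685], P' = [47097/129937 104931/129937 -9749/129937; 104931/129937 9027691/3248425 -864/649685; -9749/129937 -864/649685 28832/129937]
step 2: x' = [247985590/909842183, -729272940/909842183, -704979929/909842183], P' = [318973312/909842183 698259186/909842183 -68133888/909842183; 698259186/909842183 2404723069/909842183 -1052985/909842183; -68133888/909842183 -1052985/909842183 201761831/909842183]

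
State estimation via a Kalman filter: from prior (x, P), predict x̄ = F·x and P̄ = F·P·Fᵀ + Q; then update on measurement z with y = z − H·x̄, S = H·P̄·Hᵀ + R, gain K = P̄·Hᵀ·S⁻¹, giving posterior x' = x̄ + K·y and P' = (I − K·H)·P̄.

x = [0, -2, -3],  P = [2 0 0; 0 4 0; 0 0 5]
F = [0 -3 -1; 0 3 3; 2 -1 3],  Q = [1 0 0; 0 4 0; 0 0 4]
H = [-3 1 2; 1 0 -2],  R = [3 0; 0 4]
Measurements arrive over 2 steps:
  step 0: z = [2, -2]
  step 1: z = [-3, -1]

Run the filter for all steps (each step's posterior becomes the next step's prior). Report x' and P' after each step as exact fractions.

step 0: x̄ = F·x = [9, -15, -7]
step 0: P̄ = F·P·Fᵀ + Q = [42 -51 -3; -51 85 33; -3 33 61]
step 0: y = z − H·x̄ = [58, -25]
step 0: S = H·P̄·Hᵀ + R = [1184 -511; -511 302]
step 0: K = P̄·Hᵀ·S⁻¹ = [-10246/32149 -12227/32149; 32021/96447 16816/96447; -14347/96447 -64196/96447]
step 0: x' = x̄ + K·y = [748/32149, -9887/96447, 97645/96447]
step 0: P' = (I − K·H)·P̄ = [62136/32149 44626/32149 55522/32149; 44626/32149 431083/96447 33307/96447; 55522/32149 33307/96447 211675/96447]
step 1: x̄ = F·x = [-67984/96447, 87758/32149, 307310/96447]
step 1: P̄ = F·P·Fᵀ + Q = [4387711/96447 -1638152/32149 -744632/96447; -1638152/32149 2256712/32149 871444/32149; -744632/96447 871444/32149 4731016/96447]
step 1: y = z − H·x̄ = [-1371187/96447, 45089/7419]
step 1: S = H·P̄·Hᵀ + R = [114352588/96447 -3706721/7419; -3706721/7419 2052007/7419]
step 1: K = P̄·Hᵀ·S⁻¹ = [-2475672284/7552926757 -2808049427/7552926757; 2328804424/7552926757 1334855432/7552926757; -1141461396/7552926757 -4951782916/7552926757]
step 1: x' = x̄ + K·y = [12806760723/7552926757, -4378594018/7552926757, 10199640530/7552926757]
step 1: P' = (I − K·H)·P̄ = [12460526900/7552926757 6261839240/7552926757 11846362304/7552926757; 6261839240/7552926757 24849513480/7552926757 461208756/7552926757; 11846362304/7552926757 461208756/7552926757 15826746984/7552926757]

step 0: x' = [748/32149, -9887/96447, 97645/96447], P' = [62136/32149 44626/32149 55522/32149; 44626/32149 431083/96447 33307/96447; 55522/32149 33307/96447 211675/96447]
step 1: x' = [12806760723/7552926757, -4378594018/7552926757, 10199640530/7552926757], P' = [12460526900/7552926757 6261839240/7552926757 11846362304/7552926757; 6261839240/7552926757 24849513480/7552926757 461208756/7552926757; 11846362304/7552926757 461208756/7552926757 15826746984/7552926757]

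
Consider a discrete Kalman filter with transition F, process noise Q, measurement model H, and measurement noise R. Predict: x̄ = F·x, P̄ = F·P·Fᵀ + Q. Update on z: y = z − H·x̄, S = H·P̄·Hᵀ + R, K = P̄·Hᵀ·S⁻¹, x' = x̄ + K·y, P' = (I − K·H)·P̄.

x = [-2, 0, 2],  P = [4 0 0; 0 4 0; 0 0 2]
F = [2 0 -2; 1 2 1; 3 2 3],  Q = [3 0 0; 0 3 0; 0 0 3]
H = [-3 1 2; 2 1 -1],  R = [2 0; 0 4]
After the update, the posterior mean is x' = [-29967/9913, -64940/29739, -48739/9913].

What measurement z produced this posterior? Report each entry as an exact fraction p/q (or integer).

z = [-3, -3]

x̄ = F·x = [-8, 0, 0]
P̄ = F·P·Fᵀ + Q = [27 4 12; 4 25 34; 12 34 73]
S = H·P̄·Hᵀ + R = [530 -169; -169 110]
K = P̄·Hᵀ·S⁻¹ = [648/9913 5141/9913; 8741/29739 13159/29739; 4435/9913 5462/9913]
x' − x̄ = [49337/9913, -64940/29739, -48739/9913] = K·y
y = (KᵀK)⁻¹·Kᵀ·(x' − x̄) = [-27, 13]
z = y + H·x̄ = [-27, 13] + [24, -16] = [-3, -3]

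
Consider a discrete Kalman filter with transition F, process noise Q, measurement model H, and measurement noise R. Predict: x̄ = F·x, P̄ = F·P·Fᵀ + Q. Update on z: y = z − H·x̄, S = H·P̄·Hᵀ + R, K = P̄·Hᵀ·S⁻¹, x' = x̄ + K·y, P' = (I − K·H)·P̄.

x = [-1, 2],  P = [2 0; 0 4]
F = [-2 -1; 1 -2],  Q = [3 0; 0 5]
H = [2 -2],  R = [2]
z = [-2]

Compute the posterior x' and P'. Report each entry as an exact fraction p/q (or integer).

x' = [-132/61, -77/61]
P' = [673/61 662/61; 662/61 681/61]

x̄ = F·x = [0, -5]
P̄ = F·P·Fᵀ + Q = [15 4; 4 23]
y = z − H·x̄ = [-12]
S = H·P̄·Hᵀ + R = [122]
K = P̄·Hᵀ·S⁻¹ = [11/61; -19/61]
x' = x̄ + K·y = [-132/61, -77/61]
P' = (I − K·H)·P̄ = [673/61 662/61; 662/61 681/61]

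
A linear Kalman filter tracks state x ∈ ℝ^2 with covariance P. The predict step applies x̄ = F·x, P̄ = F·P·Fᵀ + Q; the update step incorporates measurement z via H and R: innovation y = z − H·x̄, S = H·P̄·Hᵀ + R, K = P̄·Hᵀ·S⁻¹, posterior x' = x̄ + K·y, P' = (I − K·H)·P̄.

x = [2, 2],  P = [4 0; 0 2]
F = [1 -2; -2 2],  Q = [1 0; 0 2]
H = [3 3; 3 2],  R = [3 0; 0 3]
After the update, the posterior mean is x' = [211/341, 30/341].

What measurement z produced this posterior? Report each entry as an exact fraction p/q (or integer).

x̄ = F·x = [-2, 0]
P̄ = F·P·Fᵀ + Q = [13 -16; -16 26]
S = H·P̄·Hᵀ + R = [66 33; 33 32]
K = P̄·Hᵀ·S⁻¹ = [-173/341 23/31; 276/341 -22/31]
x' − x̄ = [893/341, 30/341] = K·y
y = (KᵀK)⁻¹·Kᵀ·(x' − x̄) = [8, 9]
z = y + H·x̄ = [8, 9] + [-6, -6] = [2, 3]

z = [2, 3]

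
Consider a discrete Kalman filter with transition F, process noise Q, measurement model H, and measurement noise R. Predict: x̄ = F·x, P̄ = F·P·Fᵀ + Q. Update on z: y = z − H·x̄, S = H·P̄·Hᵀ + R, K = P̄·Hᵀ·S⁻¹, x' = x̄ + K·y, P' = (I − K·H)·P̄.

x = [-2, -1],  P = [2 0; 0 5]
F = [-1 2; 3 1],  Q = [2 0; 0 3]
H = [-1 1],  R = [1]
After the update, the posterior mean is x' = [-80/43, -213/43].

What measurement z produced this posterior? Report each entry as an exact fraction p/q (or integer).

z = [-3]

x̄ = F·x = [0, -7]
P̄ = F·P·Fᵀ + Q = [24 4; 4 26]
S = H·P̄·Hᵀ + R = [43]
K = P̄·Hᵀ·S⁻¹ = [-20/43; 22/43]
x' − x̄ = [-80/43, 88/43] = K·y
y = (KᵀK)⁻¹·Kᵀ·(x' − x̄) = [4]
z = y + H·x̄ = [4] + [-7] = [-3]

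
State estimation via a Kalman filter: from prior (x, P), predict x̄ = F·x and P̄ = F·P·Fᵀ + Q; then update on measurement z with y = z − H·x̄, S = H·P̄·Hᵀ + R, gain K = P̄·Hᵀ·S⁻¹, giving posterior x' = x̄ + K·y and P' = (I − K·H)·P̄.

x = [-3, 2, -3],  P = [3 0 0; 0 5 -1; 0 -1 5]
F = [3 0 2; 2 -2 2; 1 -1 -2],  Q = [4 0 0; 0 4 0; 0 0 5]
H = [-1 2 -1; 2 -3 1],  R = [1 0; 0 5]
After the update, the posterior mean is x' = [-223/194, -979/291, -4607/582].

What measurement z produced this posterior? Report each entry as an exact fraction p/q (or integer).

x̄ = F·x = [-15, -16, 1]
P̄ = F·P·Fᵀ + Q = [51 42 -9; 42 64 -6; -9 -6 29]
S = H·P̄·Hᵀ + R = [175 -224; -224 310]
K = P̄·Hᵀ·S⁻¹ = [134/97 173/194; 1492/2037 47/291; -1712/2037 -299/582]
x' − x̄ = [2687/194, 3677/291, -5189/582] = K·y
y = (KᵀK)⁻¹·Kᵀ·(x' − x̄) = [21, -17]
z = y + H·x̄ = [21, -17] + [-18, 19] = [3, 2]

z = [3, 2]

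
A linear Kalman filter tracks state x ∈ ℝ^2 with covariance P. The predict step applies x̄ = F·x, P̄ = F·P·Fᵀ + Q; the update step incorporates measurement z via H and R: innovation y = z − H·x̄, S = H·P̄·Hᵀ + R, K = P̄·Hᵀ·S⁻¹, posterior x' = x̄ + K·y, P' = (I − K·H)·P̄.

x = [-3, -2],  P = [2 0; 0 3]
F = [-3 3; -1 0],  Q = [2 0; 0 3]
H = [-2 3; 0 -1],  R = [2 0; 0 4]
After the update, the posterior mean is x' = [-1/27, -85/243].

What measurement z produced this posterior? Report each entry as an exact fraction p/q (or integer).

x̄ = F·x = [3, 3]
P̄ = F·P·Fᵀ + Q = [47 6; 6 5]
S = H·P̄·Hᵀ + R = [163 -3; -3 9]
K = P̄·Hᵀ·S⁻¹ = [-13/27 -67/81; 2/243 -403/729]
x' − x̄ = [-82/27, -814/243] = K·y
y = (KᵀK)⁻¹·Kᵀ·(x' − x̄) = [-4, 6]
z = y + H·x̄ = [-4, 6] + [3, -3] = [-1, 3]

z = [-1, 3]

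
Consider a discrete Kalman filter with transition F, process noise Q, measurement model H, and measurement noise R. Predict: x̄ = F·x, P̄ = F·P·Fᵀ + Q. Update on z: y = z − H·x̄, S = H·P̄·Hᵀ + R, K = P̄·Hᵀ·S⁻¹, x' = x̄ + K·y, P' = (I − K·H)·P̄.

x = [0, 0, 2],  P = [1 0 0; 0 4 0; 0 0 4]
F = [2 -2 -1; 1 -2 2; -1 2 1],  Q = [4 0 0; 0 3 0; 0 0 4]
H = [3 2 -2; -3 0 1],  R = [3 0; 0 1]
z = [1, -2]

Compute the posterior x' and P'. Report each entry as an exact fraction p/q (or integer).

x̄ = F·x = [-2, 4, 2]
P̄ = F·P·Fᵀ + Q = [28 10 -22; 10 36 -9; -22 -9 25]
y = z − H·x̄ = [3, -10]
S = H·P̄·Hᵀ + R = [955 -578; -578 410]
K = P̄·Hᵀ·S⁻¹ = [-294/28733 -7843/28733; 13329/28733 32115/57466; -1171/28733 9453/57466]
x' = x̄ + K·y = [20082/28733, -5656/28733, 6688/28733]
P' = (I − K·H)·P̄ = [16678/28733 16733/28733 42191/28733; 16733/28733 122301/57466 132513/57466; 42191/28733 132513/57466 262599/57466]

x' = [20082/28733, -5656/28733, 6688/28733]
P' = [16678/28733 16733/28733 42191/28733; 16733/28733 122301/57466 132513/57466; 42191/28733 132513/57466 262599/57466]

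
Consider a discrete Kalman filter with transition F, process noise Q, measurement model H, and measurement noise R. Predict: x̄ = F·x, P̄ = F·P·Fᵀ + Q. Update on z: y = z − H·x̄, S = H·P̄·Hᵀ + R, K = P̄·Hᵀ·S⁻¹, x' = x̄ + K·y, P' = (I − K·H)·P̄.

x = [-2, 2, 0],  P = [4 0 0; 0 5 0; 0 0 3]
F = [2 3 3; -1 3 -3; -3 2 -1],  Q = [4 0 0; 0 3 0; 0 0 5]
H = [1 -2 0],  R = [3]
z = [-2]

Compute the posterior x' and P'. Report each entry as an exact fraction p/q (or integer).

x̄ = F·x = [2, 8, 10]
P̄ = F·P·Fᵀ + Q = [92 10 -3; 10 79 51; -3 51 64]
y = z − H·x̄ = [12]
S = H·P̄·Hᵀ + R = [371]
K = P̄·Hᵀ·S⁻¹ = [72/371; -148/371; -15/53]
x' = x̄ + K·y = [1606/371, 1192/371, 350/53]
P' = (I − K·H)·P̄ = [28948/371 14366/371 921/53; 14366/371 7405/371 483/53; 921/53 483/53 1817/53]

x' = [1606/371, 1192/371, 350/53]
P' = [28948/371 14366/371 921/53; 14366/371 7405/371 483/53; 921/53 483/53 1817/53]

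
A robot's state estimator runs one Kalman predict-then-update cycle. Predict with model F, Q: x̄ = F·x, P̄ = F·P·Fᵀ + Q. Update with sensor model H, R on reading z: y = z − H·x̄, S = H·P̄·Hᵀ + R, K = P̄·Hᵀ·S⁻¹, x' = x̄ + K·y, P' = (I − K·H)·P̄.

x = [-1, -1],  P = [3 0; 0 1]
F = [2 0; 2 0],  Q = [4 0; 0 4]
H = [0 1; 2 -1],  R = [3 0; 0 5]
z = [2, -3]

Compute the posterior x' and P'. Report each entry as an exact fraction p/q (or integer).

x̄ = F·x = [-2, -2]
P̄ = F·P·Fᵀ + Q = [16 12; 12 16]
y = z − H·x̄ = [4, -1]
S = H·P̄·Hᵀ + R = [19 8; 8 37]
K = P̄·Hᵀ·S⁻¹ = [4/9 4/9; 176/213 8/213]
x' = x̄ + K·y = [-2/3, 90/71]
P' = (I − K·H)·P̄ = [16/9 4/3; 4/3 176/71]

x' = [-2/3, 90/71]
P' = [16/9 4/3; 4/3 176/71]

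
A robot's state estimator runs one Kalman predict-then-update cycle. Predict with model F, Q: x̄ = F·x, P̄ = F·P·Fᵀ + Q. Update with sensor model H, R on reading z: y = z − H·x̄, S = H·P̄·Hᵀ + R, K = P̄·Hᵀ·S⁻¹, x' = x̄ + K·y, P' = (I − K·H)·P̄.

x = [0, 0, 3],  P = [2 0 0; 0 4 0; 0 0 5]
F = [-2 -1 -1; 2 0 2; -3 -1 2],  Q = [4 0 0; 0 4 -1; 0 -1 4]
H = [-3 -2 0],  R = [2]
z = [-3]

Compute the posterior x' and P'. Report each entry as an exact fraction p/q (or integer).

x̄ = F·x = [-3, 6, 6]
P̄ = F·P·Fᵀ + Q = [21 -18 6; -18 32 7; 6 7 46]
y = z − H·x̄ = [0]
S = H·P̄·Hᵀ + R = [103]
K = P̄·Hᵀ·S⁻¹ = [-27/103; -10/103; -32/103]
x' = x̄ + K·y = [-3, 6, 6]
P' = (I − K·H)·P̄ = [1434/103 -2124/103 -246/103; -2124/103 3196/103 401/103; -246/103 401/103 3714/103]

x' = [-3, 6, 6]
P' = [1434/103 -2124/103 -246/103; -2124/103 3196/103 401/103; -246/103 401/103 3714/103]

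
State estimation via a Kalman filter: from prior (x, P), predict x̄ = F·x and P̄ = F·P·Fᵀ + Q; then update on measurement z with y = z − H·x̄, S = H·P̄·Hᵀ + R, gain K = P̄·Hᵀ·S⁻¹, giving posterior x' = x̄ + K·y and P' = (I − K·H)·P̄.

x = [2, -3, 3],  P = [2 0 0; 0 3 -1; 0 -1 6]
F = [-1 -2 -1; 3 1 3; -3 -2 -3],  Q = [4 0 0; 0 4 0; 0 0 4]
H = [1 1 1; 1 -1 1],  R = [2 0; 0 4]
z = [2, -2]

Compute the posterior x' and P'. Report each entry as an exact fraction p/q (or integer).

x' = [10745/5759, 13574/5759, -10553/5759]
P' = [17961/5759 1280/5759 -14525/5759; 1280/5759 8188/5759 -4280/5759; -14525/5759 -4280/5759 19593/5759]

x̄ = F·x = [1, 12, -9]
P̄ = F·P·Fᵀ + Q = [20 -23 28; -23 73 -69; 28 -69 76]
y = z − H·x̄ = [-2, 18]
S = H·P̄·Hᵀ + R = [43 79; 79 413]
K = P̄·Hᵀ·S⁻¹ = [2358/5759 539/5759; 2594/5759 -2797/5759; 394/5759 2337/5759]
x' = x̄ + K·y = [10745/5759, 13574/5759, -10553/5759]
P' = (I − K·H)·P̄ = [17961/5759 1280/5759 -14525/5759; 1280/5759 8188/5759 -4280/5759; -14525/5759 -4280/5759 19593/5759]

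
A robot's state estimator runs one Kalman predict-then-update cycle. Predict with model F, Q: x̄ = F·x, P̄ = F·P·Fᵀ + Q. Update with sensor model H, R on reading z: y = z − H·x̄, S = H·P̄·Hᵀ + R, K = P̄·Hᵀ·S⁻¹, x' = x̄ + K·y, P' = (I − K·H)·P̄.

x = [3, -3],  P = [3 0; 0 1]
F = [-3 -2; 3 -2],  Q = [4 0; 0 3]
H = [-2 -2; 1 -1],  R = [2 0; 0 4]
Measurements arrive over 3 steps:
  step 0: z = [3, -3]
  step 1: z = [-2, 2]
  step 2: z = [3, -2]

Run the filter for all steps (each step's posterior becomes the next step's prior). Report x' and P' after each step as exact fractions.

step 0: x̄ = F·x = [-3, 15]
step 0: P̄ = F·P·Fᵀ + Q = [35 -23; -23 34]
step 0: y = z − H·x̄ = [27, 15]
step 0: S = H·P̄·Hᵀ + R = [94 -2; -2 119]
step 0: K = P̄·Hᵀ·S⁻¹ = [-1370/5591 2702/5591; -1366/5591 -2701/5591]
step 0: x' = x̄ + K·y = [-13233/5591, 6468/5591]
step 0: P' = (I − K·H)·P̄ = [6089/5591 -4719/5591; -4719/5591 6085/5591]
step 1: x̄ = F·x = [26763/5591, -52635/5591]
step 1: P̄ = F·P·Fᵀ + Q = [44877/5591 -30461/5591; -30461/5591 152542/5591]
step 1: y = z − H·x̄ = [-62926/5591, -68216/5591]
step 1: S = H·P̄·Hᵀ + R = [557170/5591 215330/5591; 215330/5591 280705/5591]
step 1: K = P̄·Hᵀ·S⁻¹ = [-28994/131203 287274/656015; -521042/1968045 -176671/393609]
step 1: x' = x̄ + K·y = [1266791/656015, -628511/656015]
step 1: P' = (I − K·H)·P̄ = [647033/656015 -502063/656015; -502063/656015 2027231/1968045]
step 2: x̄ = F·x = [-2543351/656015, 1011479/131203]
step 2: P̄ = F·P·Fᵀ + Q = [15376727/1968045 -9360967/1968045; -9360967/1968045 49557218/1968045]
step 2: y = z − H·x̄ = [6996133/656015, 6288716/656015]
step 2: S = H·P̄·Hᵀ + R = [188784134/1968045 22786994/656015; 22786994/656015 30509353/656015]
step 2: K = P̄·Hᵀ·S⁻¹ = [-3547066666/16013126599 6977191402/16013126599; -4230676486/16013126599 -7148093857/16013126599]
step 2: x' = x̄ + K·y = [-33025428533/16013126599, 9807700757/16013126599]
step 2: P' = (I − K·H)·P̄ = [15727916137/16013126599 -12180849471/16013126599; -12180849471/16013126599 16411525957/16013126599]

step 0: x' = [-13233/5591, 6468/5591], P' = [6089/5591 -4719/5591; -4719/5591 6085/5591]
step 1: x' = [1266791/656015, -628511/656015], P' = [647033/656015 -502063/656015; -502063/656015 2027231/1968045]
step 2: x' = [-33025428533/16013126599, 9807700757/16013126599], P' = [15727916137/16013126599 -12180849471/16013126599; -12180849471/16013126599 16411525957/16013126599]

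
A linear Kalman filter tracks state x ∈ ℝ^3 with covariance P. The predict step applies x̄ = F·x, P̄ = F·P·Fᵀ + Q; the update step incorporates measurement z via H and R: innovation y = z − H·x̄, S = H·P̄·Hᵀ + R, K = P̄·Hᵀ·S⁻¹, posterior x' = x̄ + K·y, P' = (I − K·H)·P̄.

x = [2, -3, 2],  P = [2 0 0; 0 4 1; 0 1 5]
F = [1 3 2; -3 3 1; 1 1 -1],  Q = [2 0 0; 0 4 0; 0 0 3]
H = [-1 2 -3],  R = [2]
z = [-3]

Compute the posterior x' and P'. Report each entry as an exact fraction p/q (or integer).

x' = [-689/292, -696/73, -1327/292]
P' = [20735/292 3186/73 1573/292; 3186/73 2921/73 870/73; 1573/292 870/73 1823/292]

x̄ = F·x = [-3, -13, -3]
P̄ = F·P·Fᵀ + Q = [72 49 3; 49 69 -1; 3 -1 12]
y = z − H·x̄ = [11]
S = H·P̄·Hᵀ + R = [292]
K = P̄·Hᵀ·S⁻¹ = [17/292; 23/73; -41/292]
x' = x̄ + K·y = [-689/292, -696/73, -1327/292]
P' = (I − K·H)·P̄ = [20735/292 3186/73 1573/292; 3186/73 2921/73 870/73; 1573/292 870/73 1823/292]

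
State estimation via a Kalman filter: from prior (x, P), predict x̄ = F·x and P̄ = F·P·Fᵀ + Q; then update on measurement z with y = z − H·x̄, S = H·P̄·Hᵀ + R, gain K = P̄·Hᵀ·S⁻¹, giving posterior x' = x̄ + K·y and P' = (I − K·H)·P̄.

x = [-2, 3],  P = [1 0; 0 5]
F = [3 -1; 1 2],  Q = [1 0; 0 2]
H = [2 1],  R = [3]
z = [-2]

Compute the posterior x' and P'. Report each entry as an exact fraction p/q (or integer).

x̄ = F·x = [-9, 4]
P̄ = F·P·Fᵀ + Q = [15 -7; -7 23]
y = z − H·x̄ = [12]
S = H·P̄·Hᵀ + R = [58]
K = P̄·Hᵀ·S⁻¹ = [23/58; 9/58]
x' = x̄ + K·y = [-123/29, 170/29]
P' = (I − K·H)·P̄ = [341/58 -613/58; -613/58 1253/58]

x' = [-123/29, 170/29]
P' = [341/58 -613/58; -613/58 1253/58]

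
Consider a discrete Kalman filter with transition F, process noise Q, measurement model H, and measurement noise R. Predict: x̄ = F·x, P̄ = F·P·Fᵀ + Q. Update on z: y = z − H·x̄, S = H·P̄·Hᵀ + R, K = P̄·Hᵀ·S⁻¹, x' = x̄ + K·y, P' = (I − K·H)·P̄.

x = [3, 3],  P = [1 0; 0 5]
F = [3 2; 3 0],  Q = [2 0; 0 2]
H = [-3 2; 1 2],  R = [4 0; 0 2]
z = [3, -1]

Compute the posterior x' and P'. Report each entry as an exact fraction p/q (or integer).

x' = [-7287/8761, 1711/8761]
P' = [3244/8761 556/8761; 556/8761 2904/8761]

x̄ = F·x = [15, 9]
P̄ = F·P·Fᵀ + Q = [31 9; 9 11]
y = z − H·x̄ = [30, -34]
S = H·P̄·Hᵀ + R = [219 -85; -85 113]
K = P̄·Hᵀ·S⁻¹ = [-2155/8761 2178/8761; 1035/8761 3182/8761]
x' = x̄ + K·y = [-7287/8761, 1711/8761]
P' = (I − K·H)·P̄ = [3244/8761 556/8761; 556/8761 2904/8761]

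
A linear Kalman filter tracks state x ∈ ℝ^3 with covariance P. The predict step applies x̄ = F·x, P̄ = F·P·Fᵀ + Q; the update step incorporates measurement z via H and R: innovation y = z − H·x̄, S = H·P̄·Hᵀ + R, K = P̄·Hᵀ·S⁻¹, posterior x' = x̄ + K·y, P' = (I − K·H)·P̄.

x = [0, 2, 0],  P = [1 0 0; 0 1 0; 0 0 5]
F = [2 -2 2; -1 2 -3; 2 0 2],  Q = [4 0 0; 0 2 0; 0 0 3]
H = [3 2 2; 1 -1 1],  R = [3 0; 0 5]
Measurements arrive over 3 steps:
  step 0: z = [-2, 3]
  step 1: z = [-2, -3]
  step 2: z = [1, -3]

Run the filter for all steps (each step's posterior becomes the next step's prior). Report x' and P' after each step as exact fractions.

step 0: x' = [-7413/5324, -1830/1331, 54895/21296], P' = [3145/1331 -1348/1331 -12347/5324; -1348/1331 2252/1331 130/1331; -12347/5324 130/1331 74753/21296]
step 1: x' = [-146724446/330744483, 205602241/330744483, -350464087/330744483], P' = [653355028/330744483 -325879436/330744483 -567308254/330744483; -325879436/330744483 568424272/330744483 12559193/330744483; -567308254/330744483 12559193/330744483 857089537/330744483]
step 2: x' = [-914657159836/4288701365233, 8028168348599/4288701365233, -4780321315974/4288701365233], P' = [8483113259656/4288701365233 -4270940513024/4288701365233 -7341620374060/4288701365233; -4270940513024/4288701365233 7314288228604/4288701365233 261452229773/4288701365233; -7341620374060/4288701365233 261452229773/4288701365233 11029488455098/4288701365233]

step 0: x̄ = F·x = [-4, 4, 0]
step 0: P̄ = F·P·Fᵀ + Q = [32 -36 24; -36 52 -32; 24 -32 27]
step 0: y = z − H·x̄ = [2, 11]
step 0: S = H·P̄·Hᵀ + R = [207 202; 202 300]
step 0: K = P̄·Hᵀ·S⁻¹ = [377/2662 1125/5324; 240/1331 -694/1331; 917/10648 4657/21296]
step 0: x' = x̄ + K·y = [-7413/5324, -1830/1331, 54895/21296]
step 0: P' = (I − K·H)·P̄ = [3145/1331 -1348/1331 -12347/5324; -1348/1331 2252/1331 130/1331; -12347/5324 130/1331 74753/21296]
step 1: x̄ = F·x = [54523/10648, -193593/21296, 25243/10648]
step 1: P̄ = F·P·Fᵀ + Q = [122601/5324 -203395/10648 45785/5324; -203395/10648 674801/21296 -116003/10648; 45785/5324 -116003/10648 42269/5324]
step 1: y = z − H·x̄ = [-20879/5324, -417013/21296]
step 1: S = H·P̄·Hᵀ + R = [207074/1331 445563/5324; 445563/5324 3084633/21296]
step 1: K = P̄·Hᵀ·S⁻¹ = [6432952/36749387 82385242/330744483; 6826986/36749387 -176348903/330744483; 1384174/36749387 55444418/330744483]
step 1: x' = x̄ + K·y = [-146724446/330744483, 205602241/330744483, -350464087/330744483]
step 1: P' = (I − K·H)·P̄ = [653355028/330744483 -325879436/330744483 -567308254/330744483; -325879436/330744483 568424272/330744483 12559193/330744483; -567308254/330744483 12559193/330744483 857089537/330744483]
step 2: x̄ = F·x = [-1405581548/330744483, 1609321189/330744483, -331459022/110248161]
step 2: P̄ = F·P·Fᵀ + Q = [7606549192/330744483 -6014163020/330744483 918864400/110248161; -6014163020/330744483 9051304819/330744483 -1054687406/110248161; 918864400/110248161 -1054687406/110248161 277282853/36749387]
step 2: y = z − H·x̄ = [3317600881/330744483, 1005682118/110248161]
step 2: S = H·P̄·Hᵀ + R = [51235242577/330744483 9835086104/110248161; 9835086104/110248161 4964084331/36749387]
step 2: K = P̄·Hᵀ·S⁻¹ = [741406001600/4288701365233 1082486679724/4288701365233; 779553125894/4288701365233 -2264755302371/4288701365233; 185673415854/4288701365233 685283170253/4288701365233]
step 2: x' = x̄ + K·y = [-914657159836/4288701365233, 8028168348599/4288701365233, -4780321315974/4288701365233]
step 2: P' = (I − K·H)·P̄ = [8483113259656/4288701365233 -4270940513024/4288701365233 -7341620374060/4288701365233; -4270940513024/4288701365233 7314288228604/4288701365233 261452229773/4288701365233; -7341620374060/4288701365233 261452229773/4288701365233 11029488455098/4288701365233]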